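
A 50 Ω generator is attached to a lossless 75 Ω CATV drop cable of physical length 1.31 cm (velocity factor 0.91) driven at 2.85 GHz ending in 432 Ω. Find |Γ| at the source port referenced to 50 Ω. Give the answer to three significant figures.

|Γ| ≈ 0.711

λ = v/f = 0.91·c / 2.85 GHz = 0.0958 m
βl = 2π·l/λ = 2π × 0.137 = 49.2°
tan(βl) = 1.16
Z_in = Z_0·(Z_L + jZ_0·tanβl)/(Z_0 + jZ_L·tanβl) = 22.2 − j61.3 Ω
Γ_s = (Z_in − Z_s)/(Z_in + Z_s) = (-27.8 − j61.3)/(72.2 − j61.3), |Γ_s| = 0.711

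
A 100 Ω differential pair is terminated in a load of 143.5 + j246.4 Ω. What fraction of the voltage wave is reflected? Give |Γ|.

|Γ| ≈ 0.722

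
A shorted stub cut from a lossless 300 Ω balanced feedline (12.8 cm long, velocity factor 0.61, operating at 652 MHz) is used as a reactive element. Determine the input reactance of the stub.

X_in ≈ -85 Ω (capacitive)

λ = v/f = 0.61·c / 652 MHz = 0.281 m
βl = 2π·l/λ = 2π × 0.456 = 164°
tan(βl) = -0.283
For a shorted stub, Z_in = jZ_0·tan(βl)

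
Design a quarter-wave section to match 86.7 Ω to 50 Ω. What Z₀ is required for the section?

Z_qwt ≈ 65.8 Ω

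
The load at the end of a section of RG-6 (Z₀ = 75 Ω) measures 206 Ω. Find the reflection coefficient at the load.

Γ = 0.466

Γ = (Z_L − Z_0)/(Z_L + Z_0) = (206 − 75)/(206 + 75) = 131/281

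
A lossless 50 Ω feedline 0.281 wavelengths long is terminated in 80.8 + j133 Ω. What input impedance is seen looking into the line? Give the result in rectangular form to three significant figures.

Z_in ≈ 7.79 − j3.91 Ω

βl = 2π × 0.281 = 101°
tan(βl) = tan(101°) = -5.07
Z_in = Z_0·(Z_L + jZ_0·tanβl)/(Z_0 + jZ_L·tanβl)
     = 50·(80.8 − j120)/(724 − j410)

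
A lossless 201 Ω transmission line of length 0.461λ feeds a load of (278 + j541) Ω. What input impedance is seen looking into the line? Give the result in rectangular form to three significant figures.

Z_in ≈ 101 + j314 Ω

βl = 2π × 0.461 = 166°
tan(βl) = tan(166°) = -0.25
Z_in = Z_0·(Z_L + jZ_0·tanβl)/(Z_0 + jZ_L·tanβl)
     = 201·(278 + j491)/(336 − j69.5)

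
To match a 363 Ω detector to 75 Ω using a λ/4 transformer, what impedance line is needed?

Z_qwt = √(Z_0·R_L) = √(75 × 363) = √27220

Z_qwt ≈ 165 Ω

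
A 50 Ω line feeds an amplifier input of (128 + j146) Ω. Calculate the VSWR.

Γ = (Z_L − Z_0)/(Z_L + Z_0) = (78 + j146)/(178 + j146)
|Γ| = 166/230 = 0.719
VSWR = (1 + |Γ|)/(1 − |Γ|) = 1.72/0.281

VSWR ≈ 6.12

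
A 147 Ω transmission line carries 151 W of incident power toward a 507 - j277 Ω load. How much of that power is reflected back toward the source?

|Γ| = |(360 − j277)/(654 − j277)| = 0.64
|Γ|² = 0.409
P_refl = |Γ|²·P_inc = 61.8 W, P_del = (1 − |Γ|²)·P_inc = 89.2 W

P_reflected ≈ 61.8 W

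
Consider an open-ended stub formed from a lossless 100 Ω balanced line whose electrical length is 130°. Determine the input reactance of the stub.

tan(βl) = -1.19
For an open-ended stub, Z_in = −jZ_0·cot(βl) = −jZ_0/tan(βl)

X_in ≈ 83.9 Ω (inductive)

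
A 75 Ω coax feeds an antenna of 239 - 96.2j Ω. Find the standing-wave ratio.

VSWR ≈ 3.75

Γ = (Z_L − Z_0)/(Z_L + Z_0) = (164 − j96.2)/(314 − j96.2)
|Γ| = 190/328 = 0.579
VSWR = (1 + |Γ|)/(1 − |Γ|) = 1.58/0.421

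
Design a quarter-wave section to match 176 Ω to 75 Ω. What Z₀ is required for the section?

Z_qwt ≈ 115 Ω

Z_qwt = √(Z_0·R_L) = √(75 × 176) = √13200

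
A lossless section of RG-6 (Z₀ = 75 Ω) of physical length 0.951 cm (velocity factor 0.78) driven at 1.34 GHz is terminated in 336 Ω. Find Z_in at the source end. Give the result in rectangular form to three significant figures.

λ = v/f = 0.78·c / 1.34 GHz = 0.175 m
βl = 2π·l/λ = 2π × 0.0545 = 19.6°
tan(βl) = tan(19.6°) = 0.356
Z_in = Z_0·(Z_L + jZ_0·tanβl)/(Z_0 + jZ_L·tanβl)
     = 75·(336 + j26.7)/(75 + j120)

Z_in ≈ 107 − j144 Ω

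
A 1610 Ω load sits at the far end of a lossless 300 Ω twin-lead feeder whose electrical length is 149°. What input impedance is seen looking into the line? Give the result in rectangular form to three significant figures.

Z_in ≈ 192 + j440 Ω

tan(βl) = tan(149°) = -0.601
Z_in = Z_0·(Z_L + jZ_0·tanβl)/(Z_0 + jZ_L·tanβl)
     = 300·(1610 − j180)/(300 − j967)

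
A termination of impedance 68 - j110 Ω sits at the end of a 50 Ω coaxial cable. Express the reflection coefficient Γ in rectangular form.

Γ = (Z_L − Z_0)/(Z_L + Z_0) = (18 − j110)/(118 − j110)

Γ ≈ 0.547 − j0.423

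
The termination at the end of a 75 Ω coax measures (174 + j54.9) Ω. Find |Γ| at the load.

|Γ| ≈ 0.444

Γ = (Z_L − Z_0)/(Z_L + Z_0) = (99 + j54.9)/(249 + j54.9)
|Γ| = 113/255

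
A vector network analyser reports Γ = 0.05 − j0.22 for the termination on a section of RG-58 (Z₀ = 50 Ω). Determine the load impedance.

Z_L = Z_0·(1 + Γ)/(1 − Γ) = 50·(1.05 − j0.22)/(0.95 + j0.22)

Z_L ≈ 49.9 − j23.1 Ω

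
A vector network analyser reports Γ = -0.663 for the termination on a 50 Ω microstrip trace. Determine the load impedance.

Z_L ≈ 10.1 Ω

Z_L = Z_0·(1 + Γ)/(1 − Γ) = 50·(0.337)/(1.66)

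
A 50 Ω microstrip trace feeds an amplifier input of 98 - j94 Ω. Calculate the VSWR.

VSWR ≈ 4.03

Γ = (Z_L − Z_0)/(Z_L + Z_0) = (48 − j94)/(148 − j94)
|Γ| = 106/175 = 0.602
VSWR = (1 + |Γ|)/(1 − |Γ|) = 1.6/0.398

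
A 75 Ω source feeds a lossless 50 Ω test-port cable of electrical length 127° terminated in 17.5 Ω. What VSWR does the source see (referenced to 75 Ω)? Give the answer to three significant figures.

VSWR ≈ 2.83

tan(βl) = -1.33
Z_in = Z_0·(Z_L + jZ_0·tanβl)/(Z_0 + jZ_L·tanβl) = 39.7 − j47.9 Ω
Γ_s = (Z_in − Z_s)/(Z_in + Z_s) = (-35.3 − j47.9)/(115 − j47.9), |Γ_s| = 0.478
VSWR = (1 + |Γ_s|)/(1 − |Γ_s|)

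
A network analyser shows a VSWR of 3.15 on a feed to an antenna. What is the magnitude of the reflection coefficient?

|Γ| ≈ 0.518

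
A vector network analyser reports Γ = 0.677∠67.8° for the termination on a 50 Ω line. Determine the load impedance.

Z_L = Z_0·(1 + Γ)/(1 − Γ) = 50·(1.26 + j0.627)/(0.744 − j0.627)

Z_L ≈ 28.6 + j66.2 Ω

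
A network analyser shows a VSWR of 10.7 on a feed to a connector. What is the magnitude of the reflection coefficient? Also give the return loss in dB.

|Γ| = (S − 1)/(S + 1) = (10.7 − 1)/(10.7 + 1) = 9.7/11.7
RL = −20·log₁₀|Γ| = −20·log₁₀(0.829)

|Γ| ≈ 0.829; return loss ≈ 1.63 dB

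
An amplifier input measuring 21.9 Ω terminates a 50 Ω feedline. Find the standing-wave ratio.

VSWR ≈ 2.28

Γ = (21.9 − 50)/(21.9 + 50) = -0.391
VSWR = (1 + 0.391)/(1 − 0.391)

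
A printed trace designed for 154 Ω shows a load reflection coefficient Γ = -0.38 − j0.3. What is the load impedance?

Z_L = Z_0·(1 + Γ)/(1 − Γ) = 154·(0.62 − j0.3)/(1.38 + j0.3)

Z_L ≈ 59.1 − j46.3 Ω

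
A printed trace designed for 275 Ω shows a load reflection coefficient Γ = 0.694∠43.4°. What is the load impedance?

Z_L = Z_0·(1 + Γ)/(1 − Γ) = 275·(1.5 + j0.477)/(0.496 − j0.477)

Z_L ≈ 301 + j554 Ω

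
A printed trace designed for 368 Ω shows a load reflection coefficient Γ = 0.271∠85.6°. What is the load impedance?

Z_L ≈ 330 + j193 Ω

Z_L = Z_0·(1 + Γ)/(1 − Γ) = 368·(1.02 + j0.27)/(0.979 − j0.27)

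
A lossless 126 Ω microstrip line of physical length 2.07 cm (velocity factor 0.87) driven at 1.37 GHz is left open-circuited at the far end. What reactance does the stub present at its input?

λ = v/f = 0.87·c / 1.37 GHz = 0.191 m
βl = 2π·l/λ = 2π × 0.109 = 39.1°
tan(βl) = 0.813
For an open-circuited stub, Z_in = −jZ_0·cot(βl) = −jZ_0/tan(βl)

X_in ≈ -155 Ω (capacitive)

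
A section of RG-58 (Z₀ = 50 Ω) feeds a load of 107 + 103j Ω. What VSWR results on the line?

VSWR ≈ 4.36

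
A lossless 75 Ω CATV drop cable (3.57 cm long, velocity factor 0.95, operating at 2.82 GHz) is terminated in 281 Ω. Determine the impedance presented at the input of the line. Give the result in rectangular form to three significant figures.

λ = v/f = 0.95·c / 2.82 GHz = 0.101 m
βl = 2π·l/λ = 2π × 0.353 = 127°
tan(βl) = tan(127°) = -1.32
Z_in = Z_0·(Z_L + jZ_0·tanβl)/(Z_0 + jZ_L·tanβl)
     = 75·(281 − j98.9)/(75 − j371)

Z_in ≈ 30.3 + j50.7 Ω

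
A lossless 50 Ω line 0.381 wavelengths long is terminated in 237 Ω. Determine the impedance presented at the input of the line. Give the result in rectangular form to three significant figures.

βl = 2π × 0.381 = 137°
tan(βl) = tan(137°) = -0.927
Z_in = Z_0·(Z_L + jZ_0·tanβl)/(Z_0 + jZ_L·tanβl)
     = 50·(237 − j46.4)/(50 − j220)

Z_in ≈ 21.7 + j49 Ω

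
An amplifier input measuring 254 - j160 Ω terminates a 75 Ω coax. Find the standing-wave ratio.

VSWR ≈ 4.82

Γ = (Z_L − Z_0)/(Z_L + Z_0) = (179 − j160)/(329 − j160)
|Γ| = 240/366 = 0.656
VSWR = (1 + |Γ|)/(1 − |Γ|) = 1.66/0.344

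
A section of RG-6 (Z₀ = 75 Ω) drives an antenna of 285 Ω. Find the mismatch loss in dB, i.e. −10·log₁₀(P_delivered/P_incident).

Γ = (285 − 75)/(285 + 75) = 0.583
|Γ|² = 0.34, so P_del/P_inc = 1 − |Γ|² = 0.66
ML = −10·log₁₀(1 − |Γ|²)

mismatch loss ≈ 1.81 dB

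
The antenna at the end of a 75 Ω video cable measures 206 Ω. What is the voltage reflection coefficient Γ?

Γ = 0.466

Γ = (Z_L − Z_0)/(Z_L + Z_0) = (206 − 75)/(206 + 75) = 131/281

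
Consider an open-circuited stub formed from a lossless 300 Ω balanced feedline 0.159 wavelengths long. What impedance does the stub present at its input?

βl = 2π × 0.159 = 57.2°
tan(βl) = 1.55
For an open-circuited stub, Z_in = −jZ_0·cot(βl) = −jZ_0/tan(βl)

Z_in ≈ −j193 Ω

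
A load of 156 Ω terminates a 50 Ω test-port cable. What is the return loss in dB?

RL ≈ 5.77 dB

Γ = (156 − 50)/(156 + 50) = 0.515
RL = −20·log₁₀|Γ| = −20·log₁₀(0.515)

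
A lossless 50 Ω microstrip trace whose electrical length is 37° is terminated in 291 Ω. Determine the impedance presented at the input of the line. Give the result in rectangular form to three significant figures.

tan(βl) = tan(37°) = 0.754
Z_in = Z_0·(Z_L + jZ_0·tanβl)/(Z_0 + jZ_L·tanβl)
     = 50·(291 + j37.7)/(50 + j219)

Z_in ≈ 22.5 − j61.2 Ω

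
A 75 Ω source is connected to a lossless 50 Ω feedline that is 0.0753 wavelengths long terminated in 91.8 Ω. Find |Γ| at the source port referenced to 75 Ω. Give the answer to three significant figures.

|Γ| ≈ 0.249

βl = 2π × 0.0753 = 27.1°
tan(βl) = 0.512
Z_in = Z_0·(Z_L + jZ_0·tanβl)/(Z_0 + jZ_L·tanβl) = 61.5 − j32.2 Ω
Γ_s = (Z_in − Z_s)/(Z_in + Z_s) = (-13.5 − j32.2)/(137 − j32.2), |Γ_s| = 0.249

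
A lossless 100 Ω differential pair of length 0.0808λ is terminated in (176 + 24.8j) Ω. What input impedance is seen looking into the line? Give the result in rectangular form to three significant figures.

Z_in ≈ 135 − j60.5 Ω

βl = 2π × 0.0808 = 29.1°
tan(βl) = tan(29.1°) = 0.556
Z_in = Z_0·(Z_L + jZ_0·tanβl)/(Z_0 + jZ_L·tanβl)
     = 100·(176 + j80.4)/(86.2 + j97.9)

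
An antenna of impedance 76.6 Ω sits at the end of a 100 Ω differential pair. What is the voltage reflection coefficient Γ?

Γ = (Z_L − Z_0)/(Z_L + Z_0) = (76.6 − 100)/(76.6 + 100) = -23.4/176.6

Γ = -0.133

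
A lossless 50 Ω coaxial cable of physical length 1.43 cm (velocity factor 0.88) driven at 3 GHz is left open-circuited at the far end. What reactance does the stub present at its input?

λ = v/f = 0.88·c / 3 GHz = 0.088 m
βl = 2π·l/λ = 2π × 0.163 = 58.5°
tan(βl) = 1.63
For an open-circuited stub, Z_in = −jZ_0·cot(βl) = −jZ_0/tan(βl)

X_in ≈ -30.6 Ω (capacitive)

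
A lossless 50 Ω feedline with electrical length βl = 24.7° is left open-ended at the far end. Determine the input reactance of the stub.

X_in ≈ -109 Ω (capacitive)

tan(βl) = 0.46
For an open-ended stub, Z_in = −jZ_0·cot(βl) = −jZ_0/tan(βl)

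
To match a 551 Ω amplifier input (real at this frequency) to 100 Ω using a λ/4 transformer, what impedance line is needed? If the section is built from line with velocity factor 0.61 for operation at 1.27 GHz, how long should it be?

Z_qwt = √(Z_0·R_L) = √(100 × 551) = √55100
λ = 0.61·c/f = 0.144 m, so l = λ/4 = 0.036 m

Z_qwt ≈ 235 Ω; length ≈ 3.6 cm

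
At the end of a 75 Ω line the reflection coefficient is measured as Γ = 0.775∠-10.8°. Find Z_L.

Z_L = Z_0·(1 + Γ)/(1 − Γ) = 75·(1.76 − j0.145)/(0.239 + j0.145)

Z_L ≈ 384 − j279 Ω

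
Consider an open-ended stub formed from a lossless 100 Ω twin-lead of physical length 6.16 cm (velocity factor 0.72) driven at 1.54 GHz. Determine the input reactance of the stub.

λ = v/f = 0.72·c / 1.54 GHz = 0.14 m
βl = 2π·l/λ = 2π × 0.439 = 158°
tan(βl) = -0.402
For an open-ended stub, Z_in = −jZ_0·cot(βl) = −jZ_0/tan(βl)

X_in ≈ 249 Ω (inductive)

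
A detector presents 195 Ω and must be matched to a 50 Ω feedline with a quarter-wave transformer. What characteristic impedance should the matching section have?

Z_qwt = √(Z_0·R_L) = √(50 × 195) = √9750

Z_qwt ≈ 98.7 Ω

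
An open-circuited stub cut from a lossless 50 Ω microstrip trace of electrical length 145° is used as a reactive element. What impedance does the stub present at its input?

Z_in ≈ +j71.4 Ω

tan(βl) = -0.7
For an open-circuited stub, Z_in = −jZ_0·cot(βl) = −jZ_0/tan(βl)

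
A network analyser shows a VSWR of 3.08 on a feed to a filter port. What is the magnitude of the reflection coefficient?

|Γ| = (S − 1)/(S + 1) = (3.08 − 1)/(3.08 + 1) = 2.08/4.08

|Γ| ≈ 0.51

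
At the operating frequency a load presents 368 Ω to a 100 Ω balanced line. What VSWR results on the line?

VSWR ≈ 3.68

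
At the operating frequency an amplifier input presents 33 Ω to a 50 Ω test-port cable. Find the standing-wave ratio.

For a purely resistive load, VSWR = R_L/Z_0 or Z_0/R_L (whichever > 1) = 50/33

VSWR ≈ 1.52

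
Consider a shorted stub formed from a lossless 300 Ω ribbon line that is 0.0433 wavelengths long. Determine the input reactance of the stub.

βl = 2π × 0.0433 = 15.6°
tan(βl) = 0.279
For a shorted stub, Z_in = jZ_0·tan(βl)

X_in ≈ 83.7 Ω (inductive)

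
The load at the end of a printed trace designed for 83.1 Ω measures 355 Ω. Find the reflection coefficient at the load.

Γ = 0.621

Γ = (Z_L − Z_0)/(Z_L + Z_0) = (355 − 83.1)/(355 + 83.1) = 271.9/438.1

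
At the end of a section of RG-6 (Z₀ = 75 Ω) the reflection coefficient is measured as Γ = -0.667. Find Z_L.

Z_L = Z_0·(1 + Γ)/(1 − Γ) = 75·(0.333)/(1.67)

Z_L ≈ 15 Ω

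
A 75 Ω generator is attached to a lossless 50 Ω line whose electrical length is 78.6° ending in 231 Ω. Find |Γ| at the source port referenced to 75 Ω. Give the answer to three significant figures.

tan(βl) = 4.96
Z_in = Z_0·(Z_L + jZ_0·tanβl)/(Z_0 + jZ_L·tanβl) = 11.2 − j9.59 Ω
Γ_s = (Z_in − Z_s)/(Z_in + Z_s) = (-63.8 − j9.59)/(86.2 − j9.59), |Γ_s| = 0.743

|Γ| ≈ 0.743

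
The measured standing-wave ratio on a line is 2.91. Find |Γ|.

|Γ| ≈ 0.488

|Γ| = (S − 1)/(S + 1) = (2.91 − 1)/(2.91 + 1) = 1.91/3.91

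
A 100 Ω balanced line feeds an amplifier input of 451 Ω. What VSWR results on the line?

Γ = (451 − 100)/(451 + 100) = 0.637
VSWR = (1 + 0.637)/(1 − 0.637)

VSWR ≈ 4.51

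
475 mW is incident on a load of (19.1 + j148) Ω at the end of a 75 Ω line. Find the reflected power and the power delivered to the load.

|Γ| = |(-55.9 + j148)/(94.1 + j148)| = 0.902
|Γ|² = 0.814
P_refl = |Γ|²·P_inc = 387 mW, P_del = (1 − |Γ|²)·P_inc = 88.5 mW

P_reflected ≈ 387 mW; P_delivered ≈ 88.5 mW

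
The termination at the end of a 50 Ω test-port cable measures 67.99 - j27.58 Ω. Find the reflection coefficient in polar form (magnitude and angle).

Γ = (Z_L − Z_0)/(Z_L + Z_0) = (17.99 − j27.58)/(118 − j27.58)
|Γ| = 32.9/121 = 0.272

Γ ≈ 0.272 ∠ -43.7°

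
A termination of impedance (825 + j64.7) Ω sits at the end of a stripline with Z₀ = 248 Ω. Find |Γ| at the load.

Γ = (Z_L − Z_0)/(Z_L + Z_0) = (577 + j64.7)/(1073 + j64.7)
|Γ| = 581/1070

|Γ| ≈ 0.54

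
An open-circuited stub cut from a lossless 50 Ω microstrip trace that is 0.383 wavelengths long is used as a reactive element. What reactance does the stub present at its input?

βl = 2π × 0.383 = 138°
tan(βl) = -0.904
For an open-circuited stub, Z_in = −jZ_0·cot(βl) = −jZ_0/tan(βl)

X_in ≈ 55.3 Ω (inductive)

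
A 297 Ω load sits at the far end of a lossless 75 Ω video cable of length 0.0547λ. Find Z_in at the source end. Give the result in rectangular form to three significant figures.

βl = 2π × 0.0547 = 19.7°
tan(βl) = tan(19.7°) = 0.358
Z_in = Z_0·(Z_L + jZ_0·tanβl)/(Z_0 + jZ_L·tanβl)
     = 75·(297 + j26.8)/(75 + j106)

Z_in ≈ 111 − j131 Ω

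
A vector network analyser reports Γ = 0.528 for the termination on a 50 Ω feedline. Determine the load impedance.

Z_L ≈ 162 Ω

Z_L = Z_0·(1 + Γ)/(1 − Γ) = 50·(1.53)/(0.472)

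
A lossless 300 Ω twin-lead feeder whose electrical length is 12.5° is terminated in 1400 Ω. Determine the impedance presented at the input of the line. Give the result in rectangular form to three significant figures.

tan(βl) = tan(12.5°) = 0.222
Z_in = Z_0·(Z_L + jZ_0·tanβl)/(Z_0 + jZ_L·tanβl)
     = 300·(1400 + j66.5)/(300 + j310)

Z_in ≈ 709 − j667 Ω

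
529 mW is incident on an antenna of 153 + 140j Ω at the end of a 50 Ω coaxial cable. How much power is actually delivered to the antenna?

P_delivered ≈ 266 mW

|Γ| = |(103 + j140)/(203 + j140)| = 0.705
|Γ|² = 0.497
P_refl = |Γ|²·P_inc = 263 mW, P_del = (1 − |Γ|²)·P_inc = 266 mW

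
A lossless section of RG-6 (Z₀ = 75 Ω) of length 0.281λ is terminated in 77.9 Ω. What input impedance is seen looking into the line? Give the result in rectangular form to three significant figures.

βl = 2π × 0.281 = 101°
tan(βl) = tan(101°) = -5.07
Z_in = Z_0·(Z_L + jZ_0·tanβl)/(Z_0 + jZ_L·tanβl)
     = 75·(77.9 − j380)/(75 − j395)

Z_in ≈ 72.4 + j1.04 Ω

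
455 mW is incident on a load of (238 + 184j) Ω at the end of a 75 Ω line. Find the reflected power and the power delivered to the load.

P_reflected ≈ 209 mW; P_delivered ≈ 246 mW

|Γ| = |(163 + j184)/(313 + j184)| = 0.677
|Γ|² = 0.458
P_refl = |Γ|²·P_inc = 209 mW, P_del = (1 − |Γ|²)·P_inc = 246 mW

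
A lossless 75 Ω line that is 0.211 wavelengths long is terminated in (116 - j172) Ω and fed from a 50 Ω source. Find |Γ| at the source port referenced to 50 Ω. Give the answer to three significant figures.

βl = 2π × 0.211 = 76°
tan(βl) = 4
Z_in = Z_0·(Z_L + jZ_0·tanβl)/(Z_0 + jZ_L·tanβl) = 13.9 + j4.12 Ω
Γ_s = (Z_in − Z_s)/(Z_in + Z_s) = (-36.1 + j4.12)/(63.9 + j4.12), |Γ_s| = 0.567

|Γ| ≈ 0.567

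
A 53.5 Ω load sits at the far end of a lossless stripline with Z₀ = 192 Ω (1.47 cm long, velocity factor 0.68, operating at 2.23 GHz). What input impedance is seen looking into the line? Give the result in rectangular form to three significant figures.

Z_in ≈ 158 + j235 Ω

λ = v/f = 0.68·c / 2.23 GHz = 0.0915 m
βl = 2π·l/λ = 2π × 0.161 = 57.8°
tan(βl) = tan(57.8°) = 1.59
Z_in = Z_0·(Z_L + jZ_0·tanβl)/(Z_0 + jZ_L·tanβl)
     = 192·(53.5 + j305)/(192 + j85.1)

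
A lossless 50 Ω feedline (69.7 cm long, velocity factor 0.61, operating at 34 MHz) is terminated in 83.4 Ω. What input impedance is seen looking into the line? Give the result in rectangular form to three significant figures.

λ = v/f = 0.61·c / 34 MHz = 5.38 m
βl = 2π·l/λ = 2π × 0.129 = 46.6°
tan(βl) = tan(46.6°) = 1.06
Z_in = Z_0·(Z_L + jZ_0·tanβl)/(Z_0 + jZ_L·tanβl)
     = 50·(83.4 + j52.9)/(50 + j88.3)

Z_in ≈ 43 − j22.9 Ω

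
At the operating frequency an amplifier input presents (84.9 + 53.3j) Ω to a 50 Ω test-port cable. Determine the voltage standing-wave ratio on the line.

VSWR ≈ 2.57

Γ = (Z_L − Z_0)/(Z_L + Z_0) = (34.9 + j53.3)/(134.9 + j53.3)
|Γ| = 63.7/145 = 0.439
VSWR = (1 + |Γ|)/(1 − |Γ|) = 1.44/0.561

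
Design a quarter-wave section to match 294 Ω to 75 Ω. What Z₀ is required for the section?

Z_qwt ≈ 148 Ω

Z_qwt = √(Z_0·R_L) = √(75 × 294) = √22050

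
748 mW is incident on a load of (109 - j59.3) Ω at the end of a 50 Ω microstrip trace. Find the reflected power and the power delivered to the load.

|Γ| = |(59 − j59.3)/(159 − j59.3)| = 0.493
|Γ|² = 0.243
P_refl = |Γ|²·P_inc = 182 mW, P_del = (1 − |Γ|²)·P_inc = 566 mW

P_reflected ≈ 182 mW; P_delivered ≈ 566 mW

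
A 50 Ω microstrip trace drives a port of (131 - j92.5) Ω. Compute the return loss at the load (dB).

RL ≈ 4.37 dB

Γ = (81 − j92.5)/(181 − j92.5), |Γ| = 0.605
RL = −20·log₁₀|Γ| = −20·log₁₀(0.605)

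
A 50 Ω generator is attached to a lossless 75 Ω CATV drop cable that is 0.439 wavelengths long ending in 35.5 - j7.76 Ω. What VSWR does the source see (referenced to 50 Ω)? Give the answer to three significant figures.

VSWR ≈ 1.96

βl = 2π × 0.439 = 158°
tan(βl) = -0.403
Z_in = Z_0·(Z_L + jZ_0·tanβl)/(Z_0 + jZ_L·tanβl) = 43.2 − j31 Ω
Γ_s = (Z_in − Z_s)/(Z_in + Z_s) = (-6.77 − j31)/(93.2 − j31), |Γ_s| = 0.323
VSWR = (1 + |Γ_s|)/(1 − |Γ_s|)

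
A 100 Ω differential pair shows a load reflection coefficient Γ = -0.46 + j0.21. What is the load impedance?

Z_L = Z_0·(1 + Γ)/(1 − Γ) = 100·(0.54 + j0.21)/(1.46 − j0.21)

Z_L ≈ 34.2 + j19.3 Ω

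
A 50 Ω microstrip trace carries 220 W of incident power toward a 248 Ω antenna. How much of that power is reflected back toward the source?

P_reflected ≈ 97.1 W

Γ = (248 − 50)/(248 + 50) = 0.664
|Γ|² = 0.441
P_refl = |Γ|²·P_inc = 97.1 W, P_del = (1 − |Γ|²)·P_inc = 123 W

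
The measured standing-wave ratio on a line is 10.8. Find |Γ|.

|Γ| ≈ 0.831

|Γ| = (S − 1)/(S + 1) = (10.8 − 1)/(10.8 + 1) = 9.8/11.8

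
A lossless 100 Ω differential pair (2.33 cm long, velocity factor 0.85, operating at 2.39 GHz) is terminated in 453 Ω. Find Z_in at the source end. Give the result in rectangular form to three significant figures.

Z_in ≈ 22.9 − j19.1 Ω

λ = v/f = 0.85·c / 2.39 GHz = 0.107 m
βl = 2π·l/λ = 2π × 0.218 = 78.6°
tan(βl) = tan(78.6°) = 4.97
Z_in = Z_0·(Z_L + jZ_0·tanβl)/(Z_0 + jZ_L·tanβl)
     = 100·(453 + j497)/(100 + j2250)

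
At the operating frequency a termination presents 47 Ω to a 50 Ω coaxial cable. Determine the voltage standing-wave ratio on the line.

For a purely resistive load, VSWR = R_L/Z_0 or Z_0/R_L (whichever > 1) = 50/47

VSWR ≈ 1.06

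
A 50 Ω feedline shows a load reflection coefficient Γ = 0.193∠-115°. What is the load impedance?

Z_L = Z_0·(1 + Γ)/(1 − Γ) = 50·(0.918 − j0.175)/(1.08 + j0.175)

Z_L ≈ 40.1 − j14.6 Ω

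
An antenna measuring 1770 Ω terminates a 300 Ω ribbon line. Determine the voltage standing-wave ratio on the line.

For a purely resistive load, VSWR = R_L/Z_0 or Z_0/R_L (whichever > 1) = 1770/300

VSWR ≈ 5.9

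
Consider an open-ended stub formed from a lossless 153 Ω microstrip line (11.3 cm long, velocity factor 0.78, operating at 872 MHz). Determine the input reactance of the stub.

λ = v/f = 0.78·c / 872 MHz = 0.268 m
βl = 2π·l/λ = 2π × 0.421 = 152°
tan(βl) = -0.541
For an open-ended stub, Z_in = −jZ_0·cot(βl) = −jZ_0/tan(βl)

X_in ≈ 283 Ω (inductive)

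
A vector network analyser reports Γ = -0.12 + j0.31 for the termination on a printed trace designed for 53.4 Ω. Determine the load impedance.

Z_L = Z_0·(1 + Γ)/(1 − Γ) = 53.4·(0.88 + j0.31)/(1.12 − j0.31)

Z_L ≈ 35.2 + j24.5 Ω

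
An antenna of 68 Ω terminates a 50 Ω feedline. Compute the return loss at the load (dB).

Γ = (68 − 50)/(68 + 50) = 0.153
RL = −20·log₁₀|Γ| = −20·log₁₀(0.153)

RL ≈ 16.3 dB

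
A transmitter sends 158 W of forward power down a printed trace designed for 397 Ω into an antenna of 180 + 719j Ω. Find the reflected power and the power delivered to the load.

|Γ| = |(-217 + j719)/(577 + j719)| = 0.815
|Γ|² = 0.664
P_refl = |Γ|²·P_inc = 105 W, P_del = (1 − |Γ|²)·P_inc = 53.1 W

P_reflected ≈ 105 W; P_delivered ≈ 53.1 W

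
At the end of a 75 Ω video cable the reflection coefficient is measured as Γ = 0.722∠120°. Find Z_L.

Z_L = Z_0·(1 + Γ)/(1 − Γ) = 75·(0.639 + j0.625)/(1.36 − j0.625)

Z_L ≈ 16 + j41.8 Ω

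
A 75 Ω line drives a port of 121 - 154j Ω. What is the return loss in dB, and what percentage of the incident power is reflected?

Γ = (46 − j154)/(196 − j154), |Γ| = 0.645
RL = −20·log₁₀(0.645) = 3.81 dB
P_refl/P_inc = |Γ|² = 0.416

RL ≈ 3.81 dB; 41.6% of incident power reflected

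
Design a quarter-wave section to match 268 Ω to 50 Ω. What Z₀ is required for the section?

Z_qwt ≈ 116 Ω

Z_qwt = √(Z_0·R_L) = √(50 × 268) = √13400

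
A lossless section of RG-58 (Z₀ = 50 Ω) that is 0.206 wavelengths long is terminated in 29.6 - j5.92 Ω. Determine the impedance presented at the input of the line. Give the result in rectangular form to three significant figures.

βl = 2π × 0.206 = 74.2°
tan(βl) = tan(74.2°) = 3.52
Z_in = Z_0·(Z_L + jZ_0·tanβl)/(Z_0 + jZ_L·tanβl)
     = 50·(29.6 + j170)/(70.9 + j104)

Z_in ≈ 62.4 + j28.2 Ω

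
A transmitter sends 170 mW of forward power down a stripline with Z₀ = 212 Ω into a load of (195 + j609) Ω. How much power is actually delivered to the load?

|Γ| = |(-17 + j609)/(407 + j609)| = 0.832
|Γ|² = 0.692
P_refl = |Γ|²·P_inc = 118 mW, P_del = (1 − |Γ|²)·P_inc = 52.4 mW

P_delivered ≈ 52.4 mW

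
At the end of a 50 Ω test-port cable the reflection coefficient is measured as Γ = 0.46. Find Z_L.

Z_L ≈ 135 Ω

Z_L = Z_0·(1 + Γ)/(1 − Γ) = 50·(1.46)/(0.54)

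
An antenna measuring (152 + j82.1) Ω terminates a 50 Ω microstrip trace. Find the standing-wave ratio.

VSWR ≈ 4.01

Γ = (Z_L − Z_0)/(Z_L + Z_0) = (102 + j82.1)/(202 + j82.1)
|Γ| = 131/218 = 0.6
VSWR = (1 + |Γ|)/(1 − |Γ|) = 1.6/0.4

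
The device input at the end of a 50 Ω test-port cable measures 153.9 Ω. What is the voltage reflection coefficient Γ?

Γ = (Z_L − Z_0)/(Z_L + Z_0) = (153.9 − 50)/(153.9 + 50) = 103.9/203.9

Γ = 0.51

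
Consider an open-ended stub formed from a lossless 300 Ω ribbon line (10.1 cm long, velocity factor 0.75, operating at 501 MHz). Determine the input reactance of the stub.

λ = v/f = 0.75·c / 501 MHz = 0.449 m
βl = 2π·l/λ = 2π × 0.225 = 81°
tan(βl) = 6.29
For an open-ended stub, Z_in = −jZ_0·cot(βl) = −jZ_0/tan(βl)

X_in ≈ -47.7 Ω (capacitive)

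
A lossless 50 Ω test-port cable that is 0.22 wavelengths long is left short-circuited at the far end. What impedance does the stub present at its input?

Z_in ≈ +j262 Ω

βl = 2π × 0.22 = 79.2°
tan(βl) = 5.24
For a short-circuited stub, Z_in = jZ_0·tan(βl)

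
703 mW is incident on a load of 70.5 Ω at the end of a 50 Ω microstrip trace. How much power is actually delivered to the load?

Γ = (70.5 − 50)/(70.5 + 50) = 0.17
|Γ|² = 0.0289
P_refl = |Γ|²·P_inc = 20.3 mW, P_del = (1 − |Γ|²)·P_inc = 683 mW

P_delivered ≈ 683 mW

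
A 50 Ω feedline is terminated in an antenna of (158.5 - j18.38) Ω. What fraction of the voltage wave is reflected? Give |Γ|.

Γ = (Z_L − Z_0)/(Z_L + Z_0) = (108.5 − j18.38)/(208.5 − j18.38)
|Γ| = 110/209

|Γ| ≈ 0.526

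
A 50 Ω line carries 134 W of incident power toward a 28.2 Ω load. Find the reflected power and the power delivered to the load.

Γ = (28.2 − 50)/(28.2 + 50) = -0.279
|Γ|² = 0.0777
P_refl = |Γ|²·P_inc = 10.4 W, P_del = (1 − |Γ|²)·P_inc = 124 W

P_reflected ≈ 10.4 W; P_delivered ≈ 124 W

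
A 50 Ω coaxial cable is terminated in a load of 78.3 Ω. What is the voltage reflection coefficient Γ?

Γ = 0.221

Γ = (Z_L − Z_0)/(Z_L + Z_0) = (78.3 − 50)/(78.3 + 50) = 28.3/128.3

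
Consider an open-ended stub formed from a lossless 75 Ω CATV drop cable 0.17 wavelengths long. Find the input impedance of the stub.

βl = 2π × 0.17 = 61.2°
tan(βl) = 1.82
For an open-ended stub, Z_in = −jZ_0·cot(βl) = −jZ_0/tan(βl)

Z_in ≈ −j41.2 Ω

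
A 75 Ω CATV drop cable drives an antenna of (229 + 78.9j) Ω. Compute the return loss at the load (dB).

RL ≈ 5.18 dB

Γ = (154 + j78.9)/(304 + j78.9), |Γ| = 0.551
RL = −20·log₁₀|Γ| = −20·log₁₀(0.551)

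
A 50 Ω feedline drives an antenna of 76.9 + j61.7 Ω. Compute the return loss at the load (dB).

Γ = (26.9 + j61.7)/(126.9 + j61.7), |Γ| = 0.477
RL = −20·log₁₀|Γ| = −20·log₁₀(0.477)

RL ≈ 6.43 dB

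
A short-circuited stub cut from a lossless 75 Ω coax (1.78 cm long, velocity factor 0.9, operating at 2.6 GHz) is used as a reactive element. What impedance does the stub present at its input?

Z_in ≈ +j139 Ω

λ = v/f = 0.9·c / 2.6 GHz = 0.104 m
βl = 2π·l/λ = 2π × 0.171 = 61.7°
tan(βl) = 1.86
For a short-circuited stub, Z_in = jZ_0·tan(βl)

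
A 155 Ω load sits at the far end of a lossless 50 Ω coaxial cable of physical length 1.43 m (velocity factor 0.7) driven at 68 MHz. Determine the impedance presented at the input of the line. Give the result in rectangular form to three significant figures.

λ = v/f = 0.7·c / 68 MHz = 3.09 m
βl = 2π·l/λ = 2π × 0.463 = 167°
tan(βl) = tan(167°) = -0.236
Z_in = Z_0·(Z_L + jZ_0·tanβl)/(Z_0 + jZ_L·tanβl)
     = 50·(155 − j11.8)/(50 − j36.6)

Z_in ≈ 106 + j66.2 Ω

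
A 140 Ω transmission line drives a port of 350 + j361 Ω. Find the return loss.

RL ≈ 3.27 dB

Γ = (210 + j361)/(490 + j361), |Γ| = 0.686
RL = −20·log₁₀|Γ| = −20·log₁₀(0.686)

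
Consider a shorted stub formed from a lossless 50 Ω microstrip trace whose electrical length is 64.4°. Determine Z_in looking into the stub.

Z_in ≈ +j104 Ω

tan(βl) = 2.09
For a shorted stub, Z_in = jZ_0·tan(βl)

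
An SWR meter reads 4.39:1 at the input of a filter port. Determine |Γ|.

|Γ| ≈ 0.629

|Γ| = (S − 1)/(S + 1) = (4.39 − 1)/(4.39 + 1) = 3.39/5.39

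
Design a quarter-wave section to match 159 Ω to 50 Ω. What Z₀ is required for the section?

Z_qwt = √(Z_0·R_L) = √(50 × 159) = √7950

Z_qwt ≈ 89.2 Ω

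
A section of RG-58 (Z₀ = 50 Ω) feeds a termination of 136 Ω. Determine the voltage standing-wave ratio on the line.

For a purely resistive load, VSWR = R_L/Z_0 or Z_0/R_L (whichever > 1) = 136/50

VSWR ≈ 2.72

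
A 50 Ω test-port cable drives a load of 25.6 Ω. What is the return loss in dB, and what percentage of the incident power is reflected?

Γ = (25.6 − 50)/(25.6 + 50) = -0.323
RL = −20·log₁₀(0.323) = 9.82 dB
P_refl/P_inc = |Γ|² = 0.104

RL ≈ 9.82 dB; 10.4% of incident power reflected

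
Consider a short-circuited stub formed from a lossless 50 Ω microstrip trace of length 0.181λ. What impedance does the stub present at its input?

Z_in ≈ +j108 Ω

βl = 2π × 0.181 = 65.2°
tan(βl) = 2.16
For a short-circuited stub, Z_in = jZ_0·tan(βl)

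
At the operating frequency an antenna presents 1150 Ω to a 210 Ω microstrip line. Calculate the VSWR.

For a purely resistive load, VSWR = R_L/Z_0 or Z_0/R_L (whichever > 1) = 1150/210

VSWR ≈ 5.48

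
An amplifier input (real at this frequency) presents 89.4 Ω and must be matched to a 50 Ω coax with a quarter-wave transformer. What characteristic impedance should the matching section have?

Z_qwt = √(Z_0·R_L) = √(50 × 89.4) = √4470

Z_qwt ≈ 66.9 Ω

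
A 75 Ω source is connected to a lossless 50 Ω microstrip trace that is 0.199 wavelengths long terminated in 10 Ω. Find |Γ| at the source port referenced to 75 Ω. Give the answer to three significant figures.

|Γ| ≈ 0.58

βl = 2π × 0.199 = 71.6°
tan(βl) = 3.01
Z_in = Z_0·(Z_L + jZ_0·tanβl)/(Z_0 + jZ_L·tanβl) = 73.9 + j106 Ω
Γ_s = (Z_in − Z_s)/(Z_in + Z_s) = (-1.06 + j106)/(149 + j106), |Γ_s| = 0.58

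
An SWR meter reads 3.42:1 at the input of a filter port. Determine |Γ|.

|Γ| = (S − 1)/(S + 1) = (3.42 − 1)/(3.42 + 1) = 2.42/4.42

|Γ| ≈ 0.548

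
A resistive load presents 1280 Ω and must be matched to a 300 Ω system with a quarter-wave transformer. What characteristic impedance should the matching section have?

Z_qwt = √(Z_0·R_L) = √(300 × 1280) = √384000

Z_qwt ≈ 620 Ω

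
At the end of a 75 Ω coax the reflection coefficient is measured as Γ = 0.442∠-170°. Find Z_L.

Z_L ≈ 29.2 − j5.57 Ω

Z_L = Z_0·(1 + Γ)/(1 − Γ) = 75·(0.565 − j0.0768)/(1.44 + j0.0768)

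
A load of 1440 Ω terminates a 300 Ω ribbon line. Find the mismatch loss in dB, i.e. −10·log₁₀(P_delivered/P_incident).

Γ = (1440 − 300)/(1440 + 300) = 0.655
|Γ|² = 0.429, so P_del/P_inc = 1 − |Γ|² = 0.571
ML = −10·log₁₀(1 − |Γ|²)

mismatch loss ≈ 2.44 dB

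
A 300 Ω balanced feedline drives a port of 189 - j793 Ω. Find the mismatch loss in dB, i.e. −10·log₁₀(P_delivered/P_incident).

Γ = (-111 − j793)/(489 − j793), |Γ| = 0.859
|Γ|² = 0.739, so P_del/P_inc = 1 − |Γ|² = 0.261
ML = −10·log₁₀(1 − |Γ|²)

mismatch loss ≈ 5.83 dB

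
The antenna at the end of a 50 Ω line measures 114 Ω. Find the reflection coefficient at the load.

Γ = (Z_L − Z_0)/(Z_L + Z_0) = (114 − 50)/(114 + 50) = 64/164

Γ = 0.39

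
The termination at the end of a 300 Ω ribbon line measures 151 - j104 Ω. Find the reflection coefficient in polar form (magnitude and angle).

Γ = (Z_L − Z_0)/(Z_L + Z_0) = (-149 − j104)/(451 − j104)
|Γ| = 182/463 = 0.393

Γ ≈ 0.393 ∠ -132°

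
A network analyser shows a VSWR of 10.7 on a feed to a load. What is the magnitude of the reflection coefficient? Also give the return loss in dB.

|Γ| ≈ 0.829; return loss ≈ 1.63 dB

|Γ| = (S − 1)/(S + 1) = (10.7 − 1)/(10.7 + 1) = 9.7/11.7
RL = −20·log₁₀|Γ| = −20·log₁₀(0.829)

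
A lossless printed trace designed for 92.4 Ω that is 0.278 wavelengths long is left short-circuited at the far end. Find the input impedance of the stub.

βl = 2π × 0.278 = 100°
tan(βl) = -5.63
For a short-circuited stub, Z_in = jZ_0·tan(βl)

Z_in ≈ −j520 Ω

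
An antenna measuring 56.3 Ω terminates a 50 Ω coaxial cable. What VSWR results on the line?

Γ = (56.3 − 50)/(56.3 + 50) = 0.0593
VSWR = (1 + 0.0593)/(1 − 0.0593)

VSWR ≈ 1.13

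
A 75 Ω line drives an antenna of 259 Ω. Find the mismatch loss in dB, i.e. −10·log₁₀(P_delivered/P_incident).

Γ = (259 − 75)/(259 + 75) = 0.551
|Γ|² = 0.303, so P_del/P_inc = 1 − |Γ|² = 0.697
ML = −10·log₁₀(1 − |Γ|²)

mismatch loss ≈ 1.57 dB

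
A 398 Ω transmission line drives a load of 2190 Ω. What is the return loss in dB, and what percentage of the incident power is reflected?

Γ = (2190 − 398)/(2190 + 398) = 0.692
RL = −20·log₁₀(0.692) = 3.19 dB
P_refl/P_inc = |Γ|² = 0.479

RL ≈ 3.19 dB; 47.9% of incident power reflected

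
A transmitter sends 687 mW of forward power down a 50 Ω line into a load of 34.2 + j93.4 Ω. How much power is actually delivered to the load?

P_delivered ≈ 297 mW

|Γ| = |(-15.8 + j93.4)/(84.2 + j93.4)| = 0.753
|Γ|² = 0.567
P_refl = |Γ|²·P_inc = 390 mW, P_del = (1 − |Γ|²)·P_inc = 297 mW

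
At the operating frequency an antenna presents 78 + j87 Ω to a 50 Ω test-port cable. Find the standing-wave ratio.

Γ = (Z_L − Z_0)/(Z_L + Z_0) = (28 + j87)/(128 + j87)
|Γ| = 91.4/155 = 0.591
VSWR = (1 + |Γ|)/(1 − |Γ|) = 1.59/0.409

VSWR ≈ 3.88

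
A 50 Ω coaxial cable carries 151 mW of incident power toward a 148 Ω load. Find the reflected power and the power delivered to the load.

P_reflected ≈ 37 mW; P_delivered ≈ 114 mW

Γ = (148 − 50)/(148 + 50) = 0.495
|Γ|² = 0.245
P_refl = |Γ|²·P_inc = 37 mW, P_del = (1 − |Γ|²)·P_inc = 114 mW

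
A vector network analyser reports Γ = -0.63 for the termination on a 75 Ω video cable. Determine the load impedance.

Z_L ≈ 17 Ω

Z_L = Z_0·(1 + Γ)/(1 − Γ) = 75·(0.37)/(1.63)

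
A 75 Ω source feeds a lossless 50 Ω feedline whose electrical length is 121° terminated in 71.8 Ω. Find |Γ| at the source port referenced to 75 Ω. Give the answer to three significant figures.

tan(βl) = -1.66
Z_in = Z_0·(Z_L + jZ_0·tanβl)/(Z_0 + jZ_L·tanβl) = 40.3 + j13.2 Ω
Γ_s = (Z_in − Z_s)/(Z_in + Z_s) = (-34.7 + j13.2)/(115 + j13.2), |Γ_s| = 0.32

|Γ| ≈ 0.32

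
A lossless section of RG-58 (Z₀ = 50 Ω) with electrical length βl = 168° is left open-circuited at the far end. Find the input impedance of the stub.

Z_in ≈ +j235 Ω

tan(βl) = -0.213
For an open-circuited stub, Z_in = −jZ_0·cot(βl) = −jZ_0/tan(βl)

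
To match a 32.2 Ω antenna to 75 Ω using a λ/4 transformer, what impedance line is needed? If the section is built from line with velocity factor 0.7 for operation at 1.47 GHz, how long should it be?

Z_qwt = √(Z_0·R_L) = √(75 × 32.2) = √2415
λ = 0.7·c/f = 0.143 m, so l = λ/4 = 0.0357 m

Z_qwt ≈ 49.1 Ω; length ≈ 3.57 cm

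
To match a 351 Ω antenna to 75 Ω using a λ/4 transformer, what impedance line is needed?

Z_qwt ≈ 162 Ω

Z_qwt = √(Z_0·R_L) = √(75 × 351) = √26320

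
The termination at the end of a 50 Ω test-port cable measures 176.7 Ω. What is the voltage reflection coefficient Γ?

Γ = 0.559

Γ = (Z_L − Z_0)/(Z_L + Z_0) = (176.7 − 50)/(176.7 + 50) = 126.7/226.7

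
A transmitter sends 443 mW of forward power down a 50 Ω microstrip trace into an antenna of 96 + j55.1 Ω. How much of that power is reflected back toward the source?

P_reflected ≈ 93.7 mW

|Γ| = |(46 + j55.1)/(146 + j55.1)| = 0.46
|Γ|² = 0.212
P_refl = |Γ|²·P_inc = 93.7 mW, P_del = (1 − |Γ|²)·P_inc = 349 mW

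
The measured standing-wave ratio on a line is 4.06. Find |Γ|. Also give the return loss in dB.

|Γ| ≈ 0.605; return loss ≈ 4.37 dB

|Γ| = (S − 1)/(S + 1) = (4.06 − 1)/(4.06 + 1) = 3.06/5.06
RL = −20·log₁₀|Γ| = −20·log₁₀(0.605)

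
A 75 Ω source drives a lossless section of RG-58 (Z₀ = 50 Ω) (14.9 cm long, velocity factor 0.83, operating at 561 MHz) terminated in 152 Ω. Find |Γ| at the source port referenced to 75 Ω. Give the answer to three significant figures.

|Γ| ≈ 0.594

λ = v/f = 0.83·c / 561 MHz = 0.444 m
βl = 2π·l/λ = 2π × 0.336 = 121°
tan(βl) = -1.67
Z_in = Z_0·(Z_L + jZ_0·tanβl)/(Z_0 + jZ_L·tanβl) = 21.5 + j25.6 Ω
Γ_s = (Z_in − Z_s)/(Z_in + Z_s) = (-53.5 + j25.6)/(96.5 + j25.6), |Γ_s| = 0.594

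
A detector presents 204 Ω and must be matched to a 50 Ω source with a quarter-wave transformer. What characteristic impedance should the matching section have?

Z_qwt = √(Z_0·R_L) = √(50 × 204) = √10200

Z_qwt ≈ 101 Ω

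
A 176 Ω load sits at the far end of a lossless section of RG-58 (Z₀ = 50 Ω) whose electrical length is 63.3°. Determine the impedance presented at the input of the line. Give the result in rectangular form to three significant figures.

Z_in ≈ 17.4 − j22.7 Ω

tan(βl) = tan(63.3°) = 1.99
Z_in = Z_0·(Z_L + jZ_0·tanβl)/(Z_0 + jZ_L·tanβl)
     = 50·(176 + j99.4)/(50 + j350)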